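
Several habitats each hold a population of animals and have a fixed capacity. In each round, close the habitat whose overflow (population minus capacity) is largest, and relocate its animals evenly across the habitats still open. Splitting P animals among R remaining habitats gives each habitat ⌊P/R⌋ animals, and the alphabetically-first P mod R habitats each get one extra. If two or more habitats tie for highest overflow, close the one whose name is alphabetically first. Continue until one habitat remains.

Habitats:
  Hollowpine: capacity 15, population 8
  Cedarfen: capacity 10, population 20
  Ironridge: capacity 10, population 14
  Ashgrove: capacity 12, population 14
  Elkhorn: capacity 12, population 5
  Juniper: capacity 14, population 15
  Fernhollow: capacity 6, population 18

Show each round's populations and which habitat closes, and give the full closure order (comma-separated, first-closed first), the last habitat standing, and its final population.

Closure order: Fernhollow, Cedarfen, Ironridge, Ashgrove, Juniper, Elkhorn
Last habitat: Hollowpine with 94 animals

Round 1: Ashgrove=14 Cedarfen=20 Elkhorn=5 Fernhollow=18 Hollowpine=8 Ironridge=14 Juniper=15 → close Fernhollow (overflow 12)
  18÷6 = 3 each, +1 to first 0
Round 2: Ashgrove=17 Cedarfen=23 Elkhorn=8 Hollowpine=11 Ironridge=17 Juniper=18 → close Cedarfen (overflow 13)
  23÷5 = 4 each, +1 to first 3
Round 3: Ashgrove=22 Elkhorn=13 Hollowpine=16 Ironridge=21 Juniper=22 → close Ironridge (overflow 11)
  21÷4 = 5 each, +1 to first 1
Round 4: Ashgrove=28 Elkhorn=18 Hollowpine=21 Juniper=27 → close Ashgrove (overflow 16)
  28÷3 = 9 each, +1 to first 1
Round 5: Elkhorn=28 Hollowpine=30 Juniper=36 → close Juniper (overflow 22)
  36÷2 = 18 each, +1 to first 0
Round 6: Elkhorn=46 Hollowpine=48 → close Elkhorn (overflow 34)
  46÷1 = 46 each, +1 to first 0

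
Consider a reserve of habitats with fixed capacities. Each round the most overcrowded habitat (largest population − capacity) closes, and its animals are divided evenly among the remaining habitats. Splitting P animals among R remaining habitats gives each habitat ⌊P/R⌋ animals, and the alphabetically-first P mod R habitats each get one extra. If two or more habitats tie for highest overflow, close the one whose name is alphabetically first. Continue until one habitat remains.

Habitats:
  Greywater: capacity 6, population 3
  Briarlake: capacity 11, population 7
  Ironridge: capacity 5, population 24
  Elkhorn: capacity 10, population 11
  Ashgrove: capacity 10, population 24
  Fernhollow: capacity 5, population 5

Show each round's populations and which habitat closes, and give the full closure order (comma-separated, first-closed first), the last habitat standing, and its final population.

Closure order: Ironridge, Ashgrove, Elkhorn, Fernhollow, Briarlake
Last habitat: Greywater with 74 animals

Round 1: Ashgrove=24 Briarlake=7 Elkhorn=11 Fernhollow=5 Greywater=3 Ironridge=24 → close Ironridge (overflow 19)
  24÷5 = 4 each, +1 to first 4
Round 2: Ashgrove=29 Briarlake=12 Elkhorn=16 Fernhollow=10 Greywater=7 → close Ashgrove (overflow 19)
  29÷4 = 7 each, +1 to first 1
Round 3: Briarlake=20 Elkhorn=23 Fernhollow=17 Greywater=14 → close Elkhorn (overflow 13)
  23÷3 = 7 each, +1 to first 2
Round 4: Briarlake=28 Fernhollow=25 Greywater=21 → close Fernhollow (overflow 20)
  25÷2 = 12 each, +1 to first 1
Round 5: Briarlake=41 Greywater=33 → close Briarlake (overflow 30)
  41÷1 = 41 each, +1 to first 0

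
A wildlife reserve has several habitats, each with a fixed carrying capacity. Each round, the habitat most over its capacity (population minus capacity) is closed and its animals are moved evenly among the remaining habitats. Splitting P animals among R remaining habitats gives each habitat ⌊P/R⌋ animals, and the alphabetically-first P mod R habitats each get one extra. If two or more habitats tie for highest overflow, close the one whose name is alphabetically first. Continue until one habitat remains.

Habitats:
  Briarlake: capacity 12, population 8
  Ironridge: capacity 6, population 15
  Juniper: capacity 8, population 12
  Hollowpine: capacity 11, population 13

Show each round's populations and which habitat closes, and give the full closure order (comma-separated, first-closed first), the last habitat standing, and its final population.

Round 1: Briarlake=8 Hollowpine=13 Ironridge=15 Juniper=12 → close Ironridge (overflow 9)
  15÷3 = 5 each, +1 to first 0
Round 2: Briarlake=13 Hollowpine=18 Juniper=17 → close Juniper (overflow 9)
  17÷2 = 8 each, +1 to first 1
Round 3: Briarlake=22 Hollowpine=26 → close Hollowpine (overflow 15)
  26÷1 = 26 each, +1 to first 0

Closure order: Ironridge, Juniper, Hollowpine
Last habitat: Briarlake with 48 animals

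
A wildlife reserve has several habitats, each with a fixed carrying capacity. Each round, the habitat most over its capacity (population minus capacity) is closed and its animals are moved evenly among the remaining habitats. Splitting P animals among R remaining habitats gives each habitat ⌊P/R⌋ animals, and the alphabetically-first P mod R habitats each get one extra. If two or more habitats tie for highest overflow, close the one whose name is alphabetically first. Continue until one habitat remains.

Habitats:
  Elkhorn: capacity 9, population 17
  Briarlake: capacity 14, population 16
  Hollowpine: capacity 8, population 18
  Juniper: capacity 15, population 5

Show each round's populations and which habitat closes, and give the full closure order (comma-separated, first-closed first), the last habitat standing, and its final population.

Round 1: Briarlake=16 Elkhorn=17 Hollowpine=18 Juniper=5 → close Hollowpine (overflow 10)
  18÷3 = 6 each, +1 to first 0
Round 2: Briarlake=22 Elkhorn=23 Juniper=11 → close Elkhorn (overflow 14)
  23÷2 = 11 each, +1 to first 1
Round 3: Briarlake=34 Juniper=22 → close Briarlake (overflow 20)
  34÷1 = 34 each, +1 to first 0

Closure order: Hollowpine, Elkhorn, Briarlake
Last habitat: Juniper with 56 animals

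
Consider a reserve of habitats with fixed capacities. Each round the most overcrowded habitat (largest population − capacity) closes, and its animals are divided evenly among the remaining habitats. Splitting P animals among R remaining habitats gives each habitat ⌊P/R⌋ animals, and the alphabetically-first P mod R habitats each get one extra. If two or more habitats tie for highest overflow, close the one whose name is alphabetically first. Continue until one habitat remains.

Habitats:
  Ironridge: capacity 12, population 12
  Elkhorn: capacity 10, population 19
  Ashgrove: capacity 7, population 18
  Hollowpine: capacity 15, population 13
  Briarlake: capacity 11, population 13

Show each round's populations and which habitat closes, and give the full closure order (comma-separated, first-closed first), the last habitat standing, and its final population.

Round 1: Ashgrove=18 Briarlake=13 Elkhorn=19 Hollowpine=13 Ironridge=12 → close Ashgrove (overflow 11)
  18÷4 = 4 each, +1 to first 2
Round 2: Briarlake=18 Elkhorn=24 Hollowpine=17 Ironridge=16 → close Elkhorn (overflow 14)
  24÷3 = 8 each, +1 to first 0
Round 3: Briarlake=26 Hollowpine=25 Ironridge=24 → close Briarlake (overflow 15)
  26÷2 = 13 each, +1 to first 0
Round 4: Hollowpine=38 Ironridge=37 → close Ironridge (overflow 25)
  37÷1 = 37 each, +1 to first 0

Closure order: Ashgrove, Elkhorn, Briarlake, Ironridge
Last habitat: Hollowpine with 75 animals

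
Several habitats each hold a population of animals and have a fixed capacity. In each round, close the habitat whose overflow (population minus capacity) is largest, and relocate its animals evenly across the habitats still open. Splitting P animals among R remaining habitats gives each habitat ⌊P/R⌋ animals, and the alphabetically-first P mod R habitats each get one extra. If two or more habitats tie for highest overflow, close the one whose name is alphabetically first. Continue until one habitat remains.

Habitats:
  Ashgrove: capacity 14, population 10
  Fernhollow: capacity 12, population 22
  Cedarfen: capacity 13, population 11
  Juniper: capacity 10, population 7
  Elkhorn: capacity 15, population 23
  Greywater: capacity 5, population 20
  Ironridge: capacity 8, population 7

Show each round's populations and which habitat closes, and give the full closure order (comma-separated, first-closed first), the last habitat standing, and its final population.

Round 1: Ashgrove=10 Cedarfen=11 Elkhorn=23 Fernhollow=22 Greywater=20 Ironridge=7 Juniper=7 → close Greywater (overflow 15)
  20÷6 = 3 each, +1 to first 2
Round 2: Ashgrove=14 Cedarfen=15 Elkhorn=26 Fernhollow=25 Ironridge=10 Juniper=10 → close Fernhollow (overflow 13)
  25÷5 = 5 each, +1 to first 0
Round 3: Ashgrove=19 Cedarfen=20 Elkhorn=31 Ironridge=15 Juniper=15 → close Elkhorn (overflow 16)
  31÷4 = 7 each, +1 to first 3
Round 4: Ashgrove=27 Cedarfen=28 Ironridge=23 Juniper=22 → close Cedarfen (overflow 15)
  28÷3 = 9 each, +1 to first 1
Round 5: Ashgrove=37 Ironridge=32 Juniper=31 → close Ironridge (overflow 24)
  32÷2 = 16 each, +1 to first 0
Round 6: Ashgrove=53 Juniper=47 → close Ashgrove (overflow 39)
  53÷1 = 53 each, +1 to first 0

Closure order: Greywater, Fernhollow, Elkhorn, Cedarfen, Ironridge, Ashgrove
Last habitat: Juniper with 100 animals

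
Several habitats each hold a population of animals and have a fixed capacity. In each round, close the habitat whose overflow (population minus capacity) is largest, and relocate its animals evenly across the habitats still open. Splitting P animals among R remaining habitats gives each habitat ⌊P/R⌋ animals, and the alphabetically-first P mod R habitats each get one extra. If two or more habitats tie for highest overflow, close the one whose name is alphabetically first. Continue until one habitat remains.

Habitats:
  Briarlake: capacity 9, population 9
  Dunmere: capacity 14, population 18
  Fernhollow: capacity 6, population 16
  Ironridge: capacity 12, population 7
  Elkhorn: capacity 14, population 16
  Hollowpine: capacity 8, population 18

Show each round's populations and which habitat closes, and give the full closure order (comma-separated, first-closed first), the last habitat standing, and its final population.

Round 1: Briarlake=9 Dunmere=18 Elkhorn=16 Fernhollow=16 Hollowpine=18 Ironridge=7 → close Fernhollow (overflow 10)
  16÷5 = 3 each, +1 to first 1
Round 2: Briarlake=13 Dunmere=21 Elkhorn=19 Hollowpine=21 Ironridge=10 → close Hollowpine (overflow 13)
  21÷4 = 5 each, +1 to first 1
Round 3: Briarlake=19 Dunmere=26 Elkhorn=24 Ironridge=15 → close Dunmere (overflow 12)
  26÷3 = 8 each, +1 to first 2
Round 4: Briarlake=28 Elkhorn=33 Ironridge=23 → close Briarlake (overflow 19)
  28÷2 = 14 each, +1 to first 0
Round 5: Elkhorn=47 Ironridge=37 → close Elkhorn (overflow 33)
  47÷1 = 47 each, +1 to first 0

Closure order: Fernhollow, Hollowpine, Dunmere, Briarlake, Elkhorn
Last habitat: Ironridge with 84 animals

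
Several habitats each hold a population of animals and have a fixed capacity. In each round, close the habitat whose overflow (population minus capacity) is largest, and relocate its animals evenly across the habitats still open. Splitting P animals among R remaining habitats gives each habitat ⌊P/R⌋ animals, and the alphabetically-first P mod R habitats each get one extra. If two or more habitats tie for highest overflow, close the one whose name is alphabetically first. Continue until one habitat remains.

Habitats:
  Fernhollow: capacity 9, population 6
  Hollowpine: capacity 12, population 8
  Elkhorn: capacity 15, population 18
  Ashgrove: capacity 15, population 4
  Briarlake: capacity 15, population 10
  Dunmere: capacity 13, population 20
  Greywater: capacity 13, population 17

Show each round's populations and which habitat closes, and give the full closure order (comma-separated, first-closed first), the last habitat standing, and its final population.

Closure order: Dunmere, Greywater, Elkhorn, Fernhollow, Briarlake, Hollowpine
Last habitat: Ashgrove with 83 animals

Round 1: Ashgrove=4 Briarlake=10 Dunmere=20 Elkhorn=18 Fernhollow=6 Greywater=17 Hollowpine=8 → close Dunmere (overflow 7)
  20÷6 = 3 each, +1 to first 2
Round 2: Ashgrove=8 Briarlake=14 Elkhorn=21 Fernhollow=9 Greywater=20 Hollowpine=11 → close Greywater (overflow 7)
  20÷5 = 4 each, +1 to first 0
Round 3: Ashgrove=12 Briarlake=18 Elkhorn=25 Fernhollow=13 Hollowpine=15 → close Elkhorn (overflow 10)
  25÷4 = 6 each, +1 to first 1
Round 4: Ashgrove=19 Briarlake=24 Fernhollow=19 Hollowpine=21 → close Fernhollow (overflow 10)
  19÷3 = 6 each, +1 to first 1
Round 5: Ashgrove=26 Briarlake=30 Hollowpine=27 → close Briarlake (overflow 15)
  30÷2 = 15 each, +1 to first 0
Round 6: Ashgrove=41 Hollowpine=42 → close Hollowpine (overflow 30)
  42÷1 = 42 each, +1 to first 0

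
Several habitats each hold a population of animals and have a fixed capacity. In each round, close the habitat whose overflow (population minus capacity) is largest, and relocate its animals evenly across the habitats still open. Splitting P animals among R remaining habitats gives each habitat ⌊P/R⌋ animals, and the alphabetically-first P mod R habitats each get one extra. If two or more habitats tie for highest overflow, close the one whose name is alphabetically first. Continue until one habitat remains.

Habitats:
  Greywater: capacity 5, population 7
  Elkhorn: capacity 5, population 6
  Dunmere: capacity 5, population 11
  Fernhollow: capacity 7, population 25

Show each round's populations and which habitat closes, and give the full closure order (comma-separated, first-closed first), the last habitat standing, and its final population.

Closure order: Fernhollow, Dunmere, Greywater
Last habitat: Elkhorn with 49 animals

Round 1: Dunmere=11 Elkhorn=6 Fernhollow=25 Greywater=7 → close Fernhollow (overflow 18)
  25÷3 = 8 each, +1 to first 1
Round 2: Dunmere=20 Elkhorn=14 Greywater=15 → close Dunmere (overflow 15)
  20÷2 = 10 each, +1 to first 0
Round 3: Elkhorn=24 Greywater=25 → close Greywater (overflow 20)
  25÷1 = 25 each, +1 to first 0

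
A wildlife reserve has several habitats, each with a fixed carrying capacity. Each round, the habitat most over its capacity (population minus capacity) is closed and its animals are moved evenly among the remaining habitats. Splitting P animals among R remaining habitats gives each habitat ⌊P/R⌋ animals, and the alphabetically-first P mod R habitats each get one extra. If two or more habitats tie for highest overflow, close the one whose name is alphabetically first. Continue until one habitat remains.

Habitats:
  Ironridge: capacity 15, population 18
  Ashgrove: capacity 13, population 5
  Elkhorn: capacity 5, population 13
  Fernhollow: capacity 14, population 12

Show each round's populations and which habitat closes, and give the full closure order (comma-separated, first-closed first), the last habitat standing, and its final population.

Closure order: Elkhorn, Ironridge, Fernhollow
Last habitat: Ashgrove with 48 animals

Round 1: Ashgrove=5 Elkhorn=13 Fernhollow=12 Ironridge=18 → close Elkhorn (overflow 8)
  13÷3 = 4 each, +1 to first 1
Round 2: Ashgrove=10 Fernhollow=16 Ironridge=22 → close Ironridge (overflow 7)
  22÷2 = 11 each, +1 to first 0
Round 3: Ashgrove=21 Fernhollow=27 → close Fernhollow (overflow 13)
  27÷1 = 27 each, +1 to first 0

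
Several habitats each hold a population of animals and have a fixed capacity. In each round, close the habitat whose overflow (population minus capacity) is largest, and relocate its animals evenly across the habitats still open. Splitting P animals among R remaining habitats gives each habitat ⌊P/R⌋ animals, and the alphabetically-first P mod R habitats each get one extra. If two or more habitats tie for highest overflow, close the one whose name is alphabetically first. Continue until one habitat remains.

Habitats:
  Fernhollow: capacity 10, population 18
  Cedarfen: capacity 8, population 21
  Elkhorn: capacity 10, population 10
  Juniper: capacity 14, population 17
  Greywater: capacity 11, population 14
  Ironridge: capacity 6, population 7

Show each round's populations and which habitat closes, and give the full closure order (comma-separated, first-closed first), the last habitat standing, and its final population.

Round 1: Cedarfen=21 Elkhorn=10 Fernhollow=18 Greywater=14 Ironridge=7 Juniper=17 → close Cedarfen (overflow 13)
  21÷5 = 4 each, +1 to first 1
Round 2: Elkhorn=15 Fernhollow=22 Greywater=18 Ironridge=11 Juniper=21 → close Fernhollow (overflow 12)
  22÷4 = 5 each, +1 to first 2
Round 3: Elkhorn=21 Greywater=24 Ironridge=16 Juniper=26 → close Greywater (overflow 13)
  24÷3 = 8 each, +1 to first 0
Round 4: Elkhorn=29 Ironridge=24 Juniper=34 → close Juniper (overflow 20)
  34÷2 = 17 each, +1 to first 0
Round 5: Elkhorn=46 Ironridge=41 → close Elkhorn (overflow 36)
  46÷1 = 46 each, +1 to first 0

Closure order: Cedarfen, Fernhollow, Greywater, Juniper, Elkhorn
Last habitat: Ironridge with 87 animals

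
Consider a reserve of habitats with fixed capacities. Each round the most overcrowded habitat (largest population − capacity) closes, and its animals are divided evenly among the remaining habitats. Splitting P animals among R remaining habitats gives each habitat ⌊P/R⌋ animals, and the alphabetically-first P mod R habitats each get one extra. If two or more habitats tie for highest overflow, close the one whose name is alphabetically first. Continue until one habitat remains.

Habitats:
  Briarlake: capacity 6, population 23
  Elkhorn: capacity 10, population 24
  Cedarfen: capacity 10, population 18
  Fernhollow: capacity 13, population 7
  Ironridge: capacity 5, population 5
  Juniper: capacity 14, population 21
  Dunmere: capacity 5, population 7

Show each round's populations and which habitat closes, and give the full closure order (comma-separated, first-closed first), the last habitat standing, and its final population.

Round 1: Briarlake=23 Cedarfen=18 Dunmere=7 Elkhorn=24 Fernhollow=7 Ironridge=5 Juniper=21 → close Briarlake (overflow 17)
  23÷6 = 3 each, +1 to first 5
Round 2: Cedarfen=22 Dunmere=11 Elkhorn=28 Fernhollow=11 Ironridge=9 Juniper=24 → close Elkhorn (overflow 18)
  28÷5 = 5 each, +1 to first 3
Round 3: Cedarfen=28 Dunmere=17 Fernhollow=17 Ironridge=14 Juniper=29 → close Cedarfen (overflow 18)
  28÷4 = 7 each, +1 to first 0
Round 4: Dunmere=24 Fernhollow=24 Ironridge=21 Juniper=36 → close Juniper (overflow 22)
  36÷3 = 12 each, +1 to first 0
Round 5: Dunmere=36 Fernhollow=36 Ironridge=33 → close Dunmere (overflow 31)
  36÷2 = 18 each, +1 to first 0
Round 6: Fernhollow=54 Ironridge=51 → close Ironridge (overflow 46)
  51÷1 = 51 each, +1 to first 0

Closure order: Briarlake, Elkhorn, Cedarfen, Juniper, Dunmere, Ironridge
Last habitat: Fernhollow with 105 animals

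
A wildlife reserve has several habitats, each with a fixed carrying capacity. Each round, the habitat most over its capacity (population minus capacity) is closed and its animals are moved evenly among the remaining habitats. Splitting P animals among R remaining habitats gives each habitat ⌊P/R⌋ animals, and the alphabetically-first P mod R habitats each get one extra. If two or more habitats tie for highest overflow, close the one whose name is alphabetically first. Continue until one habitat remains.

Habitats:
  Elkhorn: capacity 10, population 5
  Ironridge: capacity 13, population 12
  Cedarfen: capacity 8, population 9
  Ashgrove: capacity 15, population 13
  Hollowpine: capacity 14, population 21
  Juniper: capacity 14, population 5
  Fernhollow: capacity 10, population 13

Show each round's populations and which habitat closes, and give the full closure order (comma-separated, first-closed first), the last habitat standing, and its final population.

Closure order: Hollowpine, Fernhollow, Cedarfen, Ashgrove, Ironridge, Elkhorn
Last habitat: Juniper with 78 animals

Round 1: Ashgrove=13 Cedarfen=9 Elkhorn=5 Fernhollow=13 Hollowpine=21 Ironridge=12 Juniper=5 → close Hollowpine (overflow 7)
  21÷6 = 3 each, +1 to first 3
Round 2: Ashgrove=17 Cedarfen=13 Elkhorn=9 Fernhollow=16 Ironridge=15 Juniper=8 → close Fernhollow (overflow 6)
  16÷5 = 3 each, +1 to first 1
Round 3: Ashgrove=21 Cedarfen=16 Elkhorn=12 Ironridge=18 Juniper=11 → close Cedarfen (overflow 8)
  16÷4 = 4 each, +1 to first 0
Round 4: Ashgrove=25 Elkhorn=16 Ironridge=22 Juniper=15 → close Ashgrove (overflow 10)
  25÷3 = 8 each, +1 to first 1
Round 5: Elkhorn=25 Ironridge=30 Juniper=23 → close Ironridge (overflow 17)
  30÷2 = 15 each, +1 to first 0
Round 6: Elkhorn=40 Juniper=38 → close Elkhorn (overflow 30)
  40÷1 = 40 each, +1 to first 0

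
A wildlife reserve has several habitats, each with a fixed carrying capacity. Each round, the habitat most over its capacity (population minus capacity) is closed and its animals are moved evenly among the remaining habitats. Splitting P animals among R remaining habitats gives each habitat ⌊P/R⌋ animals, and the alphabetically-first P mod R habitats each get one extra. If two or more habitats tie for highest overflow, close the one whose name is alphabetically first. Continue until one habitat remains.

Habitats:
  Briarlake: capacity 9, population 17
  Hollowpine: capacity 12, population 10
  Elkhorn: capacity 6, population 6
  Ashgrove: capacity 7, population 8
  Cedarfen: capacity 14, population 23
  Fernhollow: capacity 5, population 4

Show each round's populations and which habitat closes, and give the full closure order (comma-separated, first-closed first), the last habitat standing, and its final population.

Closure order: Cedarfen, Briarlake, Ashgrove, Elkhorn, Fernhollow
Last habitat: Hollowpine with 68 animals

Round 1: Ashgrove=8 Briarlake=17 Cedarfen=23 Elkhorn=6 Fernhollow=4 Hollowpine=10 → close Cedarfen (overflow 9)
  23÷5 = 4 each, +1 to first 3
Round 2: Ashgrove=13 Briarlake=22 Elkhorn=11 Fernhollow=8 Hollowpine=14 → close Briarlake (overflow 13)
  22÷4 = 5 each, +1 to first 2
Round 3: Ashgrove=19 Elkhorn=17 Fernhollow=13 Hollowpine=19 → close Ashgrove (overflow 12)
  19÷3 = 6 each, +1 to first 1
Round 4: Elkhorn=24 Fernhollow=19 Hollowpine=25 → close Elkhorn (overflow 18)
  24÷2 = 12 each, +1 to first 0
Round 5: Fernhollow=31 Hollowpine=37 → close Fernhollow (overflow 26)
  31÷1 = 31 each, +1 to first 0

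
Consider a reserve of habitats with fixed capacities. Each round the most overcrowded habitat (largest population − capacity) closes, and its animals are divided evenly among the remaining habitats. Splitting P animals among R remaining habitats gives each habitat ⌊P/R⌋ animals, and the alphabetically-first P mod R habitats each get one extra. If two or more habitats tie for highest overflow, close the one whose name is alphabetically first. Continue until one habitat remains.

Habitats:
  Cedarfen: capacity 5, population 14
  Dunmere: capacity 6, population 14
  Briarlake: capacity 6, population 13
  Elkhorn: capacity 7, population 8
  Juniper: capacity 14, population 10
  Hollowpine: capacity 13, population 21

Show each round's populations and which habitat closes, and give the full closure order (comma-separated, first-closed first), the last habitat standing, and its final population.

Closure order: Cedarfen, Dunmere, Briarlake, Hollowpine, Elkhorn
Last habitat: Juniper with 80 animals

Round 1: Briarlake=13 Cedarfen=14 Dunmere=14 Elkhorn=8 Hollowpine=21 Juniper=10 → close Cedarfen (overflow 9)
  14÷5 = 2 each, +1 to first 4
Round 2: Briarlake=16 Dunmere=17 Elkhorn=11 Hollowpine=24 Juniper=12 → close Dunmere (overflow 11)
  17÷4 = 4 each, +1 to first 1
Round 3: Briarlake=21 Elkhorn=15 Hollowpine=28 Juniper=16 → close Briarlake (overflow 15)
  21÷3 = 7 each, +1 to first 0
Round 4: Elkhorn=22 Hollowpine=35 Juniper=23 → close Hollowpine (overflow 22)
  35÷2 = 17 each, +1 to first 1
Round 5: Elkhorn=40 Juniper=40 → close Elkhorn (overflow 33)
  40÷1 = 40 each, +1 to first 0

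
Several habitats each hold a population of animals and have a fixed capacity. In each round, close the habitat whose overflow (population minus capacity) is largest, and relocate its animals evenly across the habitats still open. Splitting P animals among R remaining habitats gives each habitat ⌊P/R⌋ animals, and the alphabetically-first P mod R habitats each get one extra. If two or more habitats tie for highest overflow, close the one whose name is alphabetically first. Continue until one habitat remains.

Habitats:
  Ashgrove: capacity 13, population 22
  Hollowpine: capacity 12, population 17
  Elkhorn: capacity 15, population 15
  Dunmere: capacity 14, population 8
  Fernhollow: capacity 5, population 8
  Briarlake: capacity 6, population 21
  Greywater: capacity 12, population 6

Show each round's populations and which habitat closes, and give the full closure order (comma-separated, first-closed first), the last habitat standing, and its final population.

Round 1: Ashgrove=22 Briarlake=21 Dunmere=8 Elkhorn=15 Fernhollow=8 Greywater=6 Hollowpine=17 → close Briarlake (overflow 15)
  21÷6 = 3 each, +1 to first 3
Round 2: Ashgrove=26 Dunmere=12 Elkhorn=19 Fernhollow=11 Greywater=9 Hollowpine=20 → close Ashgrove (overflow 13)
  26÷5 = 5 each, +1 to first 1
Round 3: Dunmere=18 Elkhorn=24 Fernhollow=16 Greywater=14 Hollowpine=25 → close Hollowpine (overflow 13)
  25÷4 = 6 each, +1 to first 1
Round 4: Dunmere=25 Elkhorn=30 Fernhollow=22 Greywater=20 → close Fernhollow (overflow 17)
  22÷3 = 7 each, +1 to first 1
Round 5: Dunmere=33 Elkhorn=37 Greywater=27 → close Elkhorn (overflow 22)
  37÷2 = 18 each, +1 to first 1
Round 6: Dunmere=52 Greywater=45 → close Dunmere (overflow 38)
  52÷1 = 52 each, +1 to first 0

Closure order: Briarlake, Ashgrove, Hollowpine, Fernhollow, Elkhorn, Dunmere
Last habitat: Greywater with 97 animals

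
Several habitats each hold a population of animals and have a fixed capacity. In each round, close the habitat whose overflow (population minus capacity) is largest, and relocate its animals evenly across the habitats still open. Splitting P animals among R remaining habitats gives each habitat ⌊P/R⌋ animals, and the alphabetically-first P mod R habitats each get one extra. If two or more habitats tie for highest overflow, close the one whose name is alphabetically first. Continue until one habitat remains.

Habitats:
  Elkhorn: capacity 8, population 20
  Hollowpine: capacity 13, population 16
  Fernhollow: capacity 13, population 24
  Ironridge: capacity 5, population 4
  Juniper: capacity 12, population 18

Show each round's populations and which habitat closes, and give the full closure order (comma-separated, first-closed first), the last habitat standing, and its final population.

Round 1: Elkhorn=20 Fernhollow=24 Hollowpine=16 Ironridge=4 Juniper=18 → close Elkhorn (overflow 12)
  20÷4 = 5 each, +1 to first 0
Round 2: Fernhollow=29 Hollowpine=21 Ironridge=9 Juniper=23 → close Fernhollow (overflow 16)
  29÷3 = 9 each, +1 to first 2
Round 3: Hollowpine=31 Ironridge=19 Juniper=32 → close Juniper (overflow 20)
  32÷2 = 16 each, +1 to first 0
Round 4: Hollowpine=47 Ironridge=35 → close Hollowpine (overflow 34)
  47÷1 = 47 each, +1 to first 0

Closure order: Elkhorn, Fernhollow, Juniper, Hollowpine
Last habitat: Ironridge with 82 animals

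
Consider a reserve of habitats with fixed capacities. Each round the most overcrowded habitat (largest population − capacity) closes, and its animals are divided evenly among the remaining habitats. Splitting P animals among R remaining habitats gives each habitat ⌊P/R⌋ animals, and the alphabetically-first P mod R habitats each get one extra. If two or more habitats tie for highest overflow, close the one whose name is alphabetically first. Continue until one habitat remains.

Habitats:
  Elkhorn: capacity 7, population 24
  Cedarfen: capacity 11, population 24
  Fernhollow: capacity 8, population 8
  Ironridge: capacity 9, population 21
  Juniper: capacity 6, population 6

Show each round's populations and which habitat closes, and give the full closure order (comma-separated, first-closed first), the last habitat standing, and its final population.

Round 1: Cedarfen=24 Elkhorn=24 Fernhollow=8 Ironridge=21 Juniper=6 → close Elkhorn (overflow 17)
  24÷4 = 6 each, +1 to first 0
Round 2: Cedarfen=30 Fernhollow=14 Ironridge=27 Juniper=12 → close Cedarfen (overflow 19)
  30÷3 = 10 each, +1 to first 0
Round 3: Fernhollow=24 Ironridge=37 Juniper=22 → close Ironridge (overflow 28)
  37÷2 = 18 each, +1 to first 1
Round 4: Fernhollow=43 Juniper=40 → close Fernhollow (overflow 35)
  43÷1 = 43 each, +1 to first 0

Closure order: Elkhorn, Cedarfen, Ironridge, Fernhollow
Last habitat: Juniper with 83 animals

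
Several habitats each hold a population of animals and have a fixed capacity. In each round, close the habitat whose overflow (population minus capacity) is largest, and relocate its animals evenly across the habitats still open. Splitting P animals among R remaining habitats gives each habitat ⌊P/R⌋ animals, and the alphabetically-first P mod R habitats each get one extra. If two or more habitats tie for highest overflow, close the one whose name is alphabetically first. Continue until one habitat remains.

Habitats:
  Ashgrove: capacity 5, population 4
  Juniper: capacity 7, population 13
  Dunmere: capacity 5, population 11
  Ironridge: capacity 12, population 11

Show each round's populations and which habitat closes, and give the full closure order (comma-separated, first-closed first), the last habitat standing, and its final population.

Round 1: Ashgrove=4 Dunmere=11 Ironridge=11 Juniper=13 → close Dunmere (overflow 6)
  11÷3 = 3 each, +1 to first 2
Round 2: Ashgrove=8 Ironridge=15 Juniper=16 → close Juniper (overflow 9)
  16÷2 = 8 each, +1 to first 0
Round 3: Ashgrove=16 Ironridge=23 → close Ashgrove (overflow 11)
  16÷1 = 16 each, +1 to first 0

Closure order: Dunmere, Juniper, Ashgrove
Last habitat: Ironridge with 39 animals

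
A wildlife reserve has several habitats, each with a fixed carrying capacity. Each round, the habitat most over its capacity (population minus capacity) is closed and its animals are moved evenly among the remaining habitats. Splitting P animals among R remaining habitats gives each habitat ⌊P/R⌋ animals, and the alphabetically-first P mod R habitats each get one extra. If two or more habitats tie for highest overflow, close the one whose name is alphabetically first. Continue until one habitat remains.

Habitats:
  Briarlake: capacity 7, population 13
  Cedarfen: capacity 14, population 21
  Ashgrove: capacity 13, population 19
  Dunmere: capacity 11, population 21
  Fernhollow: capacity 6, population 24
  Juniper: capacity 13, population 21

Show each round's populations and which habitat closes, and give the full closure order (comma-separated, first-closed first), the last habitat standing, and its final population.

Round 1: Ashgrove=19 Briarlake=13 Cedarfen=21 Dunmere=21 Fernhollow=24 Juniper=21 → close Fernhollow (overflow 18)
  24÷5 = 4 each, +1 to first 4
Round 2: Ashgrove=24 Briarlake=18 Cedarfen=26 Dunmere=26 Juniper=25 → close Dunmere (overflow 15)
  26÷4 = 6 each, +1 to first 2
Round 3: Ashgrove=31 Briarlake=25 Cedarfen=32 Juniper=31 → close Ashgrove (overflow 18)
  31÷3 = 10 each, +1 to first 1
Round 4: Briarlake=36 Cedarfen=42 Juniper=41 → close Briarlake (overflow 29)
  36÷2 = 18 each, +1 to first 0
Round 5: Cedarfen=60 Juniper=59 → close Cedarfen (overflow 46)
  60÷1 = 60 each, +1 to first 0

Closure order: Fernhollow, Dunmere, Ashgrove, Briarlake, Cedarfen
Last habitat: Juniper with 119 animals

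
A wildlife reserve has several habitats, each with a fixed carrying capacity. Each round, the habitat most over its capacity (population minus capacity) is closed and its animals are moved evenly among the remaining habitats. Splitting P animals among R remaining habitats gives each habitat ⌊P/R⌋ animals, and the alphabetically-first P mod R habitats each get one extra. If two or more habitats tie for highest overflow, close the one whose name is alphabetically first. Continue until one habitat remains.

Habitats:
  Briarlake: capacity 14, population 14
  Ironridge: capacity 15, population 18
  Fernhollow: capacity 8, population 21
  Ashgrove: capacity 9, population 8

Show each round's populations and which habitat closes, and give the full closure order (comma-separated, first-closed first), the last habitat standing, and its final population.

Round 1: Ashgrove=8 Briarlake=14 Fernhollow=21 Ironridge=18 → close Fernhollow (overflow 13)
  21÷3 = 7 each, +1 to first 0
Round 2: Ashgrove=15 Briarlake=21 Ironridge=25 → close Ironridge (overflow 10)
  25÷2 = 12 each, +1 to first 1
Round 3: Ashgrove=28 Briarlake=33 → close Ashgrove (overflow 19)
  28÷1 = 28 each, +1 to first 0

Closure order: Fernhollow, Ironridge, Ashgrove
Last habitat: Briarlake with 61 animals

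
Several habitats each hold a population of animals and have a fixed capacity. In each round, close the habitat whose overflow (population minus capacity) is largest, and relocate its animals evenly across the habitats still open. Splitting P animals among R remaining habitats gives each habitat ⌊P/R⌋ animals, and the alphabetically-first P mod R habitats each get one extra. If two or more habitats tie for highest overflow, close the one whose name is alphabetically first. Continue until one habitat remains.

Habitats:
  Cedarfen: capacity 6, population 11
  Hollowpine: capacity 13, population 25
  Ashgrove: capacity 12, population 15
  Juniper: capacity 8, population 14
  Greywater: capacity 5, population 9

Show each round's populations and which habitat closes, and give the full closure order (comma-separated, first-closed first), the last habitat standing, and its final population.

Closure order: Hollowpine, Juniper, Cedarfen, Ashgrove
Last habitat: Greywater with 74 animals

Round 1: Ashgrove=15 Cedarfen=11 Greywater=9 Hollowpine=25 Juniper=14 → close Hollowpine (overflow 12)
  25÷4 = 6 each, +1 to first 1
Round 2: Ashgrove=22 Cedarfen=17 Greywater=15 Juniper=20 → close Juniper (overflow 12)
  20÷3 = 6 each, +1 to first 2
Round 3: Ashgrove=29 Cedarfen=24 Greywater=21 → close Cedarfen (overflow 18)
  24÷2 = 12 each, +1 to first 0
Round 4: Ashgrove=41 Greywater=33 → close Ashgrove (overflow 29)
  41÷1 = 41 each, +1 to first 0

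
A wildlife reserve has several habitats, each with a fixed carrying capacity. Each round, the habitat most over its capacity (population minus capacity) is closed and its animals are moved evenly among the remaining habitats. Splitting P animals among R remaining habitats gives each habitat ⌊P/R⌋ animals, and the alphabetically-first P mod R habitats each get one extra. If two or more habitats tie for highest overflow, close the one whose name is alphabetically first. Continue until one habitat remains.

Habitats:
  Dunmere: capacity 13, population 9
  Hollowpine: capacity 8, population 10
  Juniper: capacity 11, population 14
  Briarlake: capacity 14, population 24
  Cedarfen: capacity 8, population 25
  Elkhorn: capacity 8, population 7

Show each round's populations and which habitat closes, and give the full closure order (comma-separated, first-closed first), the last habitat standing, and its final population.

Closure order: Cedarfen, Briarlake, Juniper, Hollowpine, Elkhorn
Last habitat: Dunmere with 89 animals

Round 1: Briarlake=24 Cedarfen=25 Dunmere=9 Elkhorn=7 Hollowpine=10 Juniper=14 → close Cedarfen (overflow 17)
  25÷5 = 5 each, +1 to first 0
Round 2: Briarlake=29 Dunmere=14 Elkhorn=12 Hollowpine=15 Juniper=19 → close Briarlake (overflow 15)
  29÷4 = 7 each, +1 to first 1
Round 3: Dunmere=22 Elkhorn=19 Hollowpine=22 Juniper=26 → close Juniper (overflow 15)
  26÷3 = 8 each, +1 to first 2
Round 4: Dunmere=31 Elkhorn=28 Hollowpine=30 → close Hollowpine (overflow 22)
  30÷2 = 15 each, +1 to first 0
Round 5: Dunmere=46 Elkhorn=43 → close Elkhorn (overflow 35)
  43÷1 = 43 each, +1 to first 0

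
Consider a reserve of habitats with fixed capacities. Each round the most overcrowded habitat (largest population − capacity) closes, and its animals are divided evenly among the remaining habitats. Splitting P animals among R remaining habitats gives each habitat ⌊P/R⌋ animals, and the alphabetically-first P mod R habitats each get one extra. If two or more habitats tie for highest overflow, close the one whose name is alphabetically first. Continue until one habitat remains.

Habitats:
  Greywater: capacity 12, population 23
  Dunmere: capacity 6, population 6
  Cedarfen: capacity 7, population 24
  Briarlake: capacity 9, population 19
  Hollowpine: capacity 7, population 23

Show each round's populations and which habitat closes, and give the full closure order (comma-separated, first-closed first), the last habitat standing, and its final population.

Closure order: Cedarfen, Hollowpine, Briarlake, Greywater
Last habitat: Dunmere with 95 animals

Round 1: Briarlake=19 Cedarfen=24 Dunmere=6 Greywater=23 Hollowpine=23 → close Cedarfen (overflow 17)
  24÷4 = 6 each, +1 to first 0
Round 2: Briarlake=25 Dunmere=12 Greywater=29 Hollowpine=29 → close Hollowpine (overflow 22)
  29÷3 = 9 each, +1 to first 2
Round 3: Briarlake=35 Dunmere=22 Greywater=38 → close Briarlake (overflow 26)
  35÷2 = 17 each, +1 to first 1
Round 4: Dunmere=40 Greywater=55 → close Greywater (overflow 43)
  55÷1 = 55 each, +1 to first 0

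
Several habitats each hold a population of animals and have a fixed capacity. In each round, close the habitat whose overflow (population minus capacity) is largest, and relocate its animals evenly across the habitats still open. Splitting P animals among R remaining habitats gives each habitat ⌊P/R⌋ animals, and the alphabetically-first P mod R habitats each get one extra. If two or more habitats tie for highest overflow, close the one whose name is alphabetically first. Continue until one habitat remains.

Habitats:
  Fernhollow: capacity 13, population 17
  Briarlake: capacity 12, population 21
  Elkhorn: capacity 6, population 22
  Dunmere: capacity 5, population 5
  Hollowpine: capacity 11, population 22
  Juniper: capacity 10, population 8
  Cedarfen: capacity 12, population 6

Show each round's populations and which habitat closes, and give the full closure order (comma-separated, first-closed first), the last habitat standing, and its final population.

Closure order: Elkhorn, Hollowpine, Briarlake, Fernhollow, Dunmere, Juniper
Last habitat: Cedarfen with 101 animals

Round 1: Briarlake=21 Cedarfen=6 Dunmere=5 Elkhorn=22 Fernhollow=17 Hollowpine=22 Juniper=8 → close Elkhorn (overflow 16)
  22÷6 = 3 each, +1 to first 4
Round 2: Briarlake=25 Cedarfen=10 Dunmere=9 Fernhollow=21 Hollowpine=25 Juniper=11 → close Hollowpine (overflow 14)
  25÷5 = 5 each, +1 to first 0
Round 3: Briarlake=30 Cedarfen=15 Dunmere=14 Fernhollow=26 Juniper=16 → close Briarlake (overflow 18)
  30÷4 = 7 each, +1 to first 2
Round 4: Cedarfen=23 Dunmere=22 Fernhollow=33 Juniper=23 → close Fernhollow (overflow 20)
  33÷3 = 11 each, +1 to first 0
Round 5: Cedarfen=34 Dunmere=33 Juniper=34 → close Dunmere (overflow 28)
  33÷2 = 16 each, +1 to first 1
Round 6: Cedarfen=51 Juniper=50 → close Juniper (overflow 40)
  50÷1 = 50 each, +1 to first 0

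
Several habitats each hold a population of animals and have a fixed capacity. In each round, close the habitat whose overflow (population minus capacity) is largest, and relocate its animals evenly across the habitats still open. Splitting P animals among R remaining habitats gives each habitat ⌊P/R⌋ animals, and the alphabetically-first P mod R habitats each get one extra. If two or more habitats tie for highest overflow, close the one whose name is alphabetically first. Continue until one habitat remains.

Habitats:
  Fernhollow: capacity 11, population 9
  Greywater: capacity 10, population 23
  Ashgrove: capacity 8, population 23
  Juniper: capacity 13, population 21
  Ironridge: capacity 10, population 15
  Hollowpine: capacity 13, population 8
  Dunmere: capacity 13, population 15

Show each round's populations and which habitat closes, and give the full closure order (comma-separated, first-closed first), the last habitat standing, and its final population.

Closure order: Ashgrove, Greywater, Juniper, Ironridge, Dunmere, Fernhollow
Last habitat: Hollowpine with 114 animals

Round 1: Ashgrove=23 Dunmere=15 Fernhollow=9 Greywater=23 Hollowpine=8 Ironridge=15 Juniper=21 → close Ashgrove (overflow 15)
  23÷6 = 3 each, +1 to first 5
Round 2: Dunmere=19 Fernhollow=13 Greywater=27 Hollowpine=12 Ironridge=19 Juniper=24 → close Greywater (overflow 17)
  27÷5 = 5 each, +1 to first 2
Round 3: Dunmere=25 Fernhollow=19 Hollowpine=17 Ironridge=24 Juniper=29 → close Juniper (overflow 16)
  29÷4 = 7 each, +1 to first 1
Round 4: Dunmere=33 Fernhollow=26 Hollowpine=24 Ironridge=31 → close Ironridge (overflow 21)
  31÷3 = 10 each, +1 to first 1
Round 5: Dunmere=44 Fernhollow=36 Hollowpine=34 → close Dunmere (overflow 31)
  44÷2 = 22 each, +1 to first 0
Round 6: Fernhollow=58 Hollowpine=56 → close Fernhollow (overflow 47)
  58÷1 = 58 each, +1 to first 0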